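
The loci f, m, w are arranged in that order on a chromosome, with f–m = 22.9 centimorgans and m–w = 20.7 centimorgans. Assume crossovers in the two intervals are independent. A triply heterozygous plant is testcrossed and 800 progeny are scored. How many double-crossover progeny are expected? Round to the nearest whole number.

Map distances give recombination frequencies of 0.229 and 0.207 for the two intervals.
With no interference, expected double-crossover frequency = 0.229 × 0.207 = 0.04740.
Expected number = 0.04740 × 800 = 37.92 ≈ 38.

38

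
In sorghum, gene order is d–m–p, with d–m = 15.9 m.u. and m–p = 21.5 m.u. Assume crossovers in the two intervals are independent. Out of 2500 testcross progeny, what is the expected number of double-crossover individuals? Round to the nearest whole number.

Map distances give recombination frequencies of 0.159 and 0.215 for the two intervals.
With no interference, expected double-crossover frequency = 0.159 × 0.215 = 0.03419.
Expected number = 0.03419 × 2500 = 85.46 ≈ 85.

85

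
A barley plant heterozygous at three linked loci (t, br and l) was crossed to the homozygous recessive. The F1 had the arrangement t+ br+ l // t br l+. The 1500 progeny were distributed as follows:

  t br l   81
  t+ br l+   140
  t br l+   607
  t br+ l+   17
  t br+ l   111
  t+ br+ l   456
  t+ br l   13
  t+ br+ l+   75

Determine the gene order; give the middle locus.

br

The two rarest classes, t+ br l and t br+ l+, are the double crossovers. Comparing them with the parentals, only the br allele has switched, so br is the middle locus and the order is t – br – l.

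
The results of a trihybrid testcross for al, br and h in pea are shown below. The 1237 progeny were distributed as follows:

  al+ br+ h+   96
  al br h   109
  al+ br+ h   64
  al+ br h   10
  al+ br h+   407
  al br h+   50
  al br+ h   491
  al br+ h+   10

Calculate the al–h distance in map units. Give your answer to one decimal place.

The two most frequent reciprocal classes, al br+ h and al+ br h+, are the parental types, so the F1 was al br+ h / al+ br h+.
The two rarest classes, al br+ h+ and al+ br h, are the double crossovers. Comparing them with the parentals, only the h allele has switched, so h is the middle locus and the order is al – h – br.
Crossovers in the al–h interval produce the single-crossover classes al+ br+ h and al br h+ (64 + 50 = 114) plus the double crossovers (20).
RF(al–h) = (114 + 20) / 1237 = 134/1237 = 0.1083 → 10.8 map units.

10.8 map units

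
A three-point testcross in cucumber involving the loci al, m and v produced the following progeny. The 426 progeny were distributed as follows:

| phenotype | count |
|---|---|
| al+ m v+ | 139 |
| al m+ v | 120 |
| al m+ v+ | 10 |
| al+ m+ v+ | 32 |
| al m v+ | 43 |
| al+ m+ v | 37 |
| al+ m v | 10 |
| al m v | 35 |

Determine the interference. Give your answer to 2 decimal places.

The two most frequent reciprocal classes, al m+ v and al+ m v+, are the parental types, so the F1 was al m+ v / al+ m v+.
The two rarest classes, al m+ v+ and al+ m v, are the double crossovers. Comparing them with the parentals, only the v allele has switched, so v is the middle locus and the order is al – v – m.
al–v: (80 + 20)/426 = 0.2347; v–m: (67 + 20)/426 = 0.2042.
Expected DCO frequency = 0.2347 × 0.2042 ≈ 0.04793; observed = 20/426 ≈ 0.04695.
Coefficient of coincidence = 0.04695/0.04793 ≈ 0.98; interference = 1 − 0.98 = 0.02.

0.02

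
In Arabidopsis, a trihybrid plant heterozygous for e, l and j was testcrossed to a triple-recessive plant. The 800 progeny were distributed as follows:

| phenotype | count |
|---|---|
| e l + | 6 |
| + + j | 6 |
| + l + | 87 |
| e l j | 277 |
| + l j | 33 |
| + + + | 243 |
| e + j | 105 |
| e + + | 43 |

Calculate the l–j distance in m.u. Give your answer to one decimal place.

25.5 m.u.

The two most frequent reciprocal classes, e l j and + + +, are the parental types, so the F1 was e l j / + + +.
The two rarest classes, e l + and + + j, are the double crossovers. Comparing them with the parentals, only the j allele has switched, so j is the middle locus and the order is e – j – l.
Crossovers in the j–l interval produce the single-crossover classes e + j and + l + (105 + 87 = 192) plus the double crossovers (12).
RF(j–l) = (192 + 12) / 800 = 204/800 = 0.2550 → 25.5 m.u.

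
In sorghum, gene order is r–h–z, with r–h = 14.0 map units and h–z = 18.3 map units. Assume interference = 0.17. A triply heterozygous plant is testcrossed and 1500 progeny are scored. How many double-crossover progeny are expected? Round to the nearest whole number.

32

Map distances give recombination frequencies of 0.140 and 0.183 for the two intervals.
With interference 0.17 (so coincidence = 0.83), expected double-crossover frequency = 0.140 × 0.183 × 0.83 = 0.02126.
Expected number = 0.02126 × 1500 = 31.90 ≈ 32.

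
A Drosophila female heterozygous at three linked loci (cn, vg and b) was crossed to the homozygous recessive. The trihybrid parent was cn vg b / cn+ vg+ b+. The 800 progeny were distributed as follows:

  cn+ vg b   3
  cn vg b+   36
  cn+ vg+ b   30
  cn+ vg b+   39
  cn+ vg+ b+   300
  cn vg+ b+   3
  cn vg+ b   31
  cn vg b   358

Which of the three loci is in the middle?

cn

The two rarest classes, cn+ vg b and cn vg+ b+, are the double crossovers. Comparing them with the parentals, only the cn allele has switched, so cn is the middle locus and the order is b – cn – vg.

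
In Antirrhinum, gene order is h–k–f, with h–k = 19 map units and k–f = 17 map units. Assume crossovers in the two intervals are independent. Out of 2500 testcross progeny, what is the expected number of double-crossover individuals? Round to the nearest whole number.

Map distances give recombination frequencies of 0.190 and 0.170 for the two intervals.
With no interference, expected double-crossover frequency = 0.190 × 0.170 = 0.03230.
Expected number = 0.03230 × 2500 = 80.75 ≈ 81.

81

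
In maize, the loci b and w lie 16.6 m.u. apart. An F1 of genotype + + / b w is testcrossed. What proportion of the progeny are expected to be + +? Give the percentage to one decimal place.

A map distance of 16.6 m.u. corresponds to a recombination frequency of 0.166.
The F1 is + + / b w, so + + is a parental gamete class with expected frequency (1 − r)/2 = 0.834/2 = 0.4170.
That is 0.4170 = 41.7% of the progeny.

41.7%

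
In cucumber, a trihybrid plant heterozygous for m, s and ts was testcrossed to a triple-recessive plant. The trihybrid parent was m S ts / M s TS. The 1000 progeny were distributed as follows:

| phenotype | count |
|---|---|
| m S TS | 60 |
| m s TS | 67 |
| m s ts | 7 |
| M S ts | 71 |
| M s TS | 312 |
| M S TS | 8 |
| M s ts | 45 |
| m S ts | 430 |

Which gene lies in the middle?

s

The two rarest classes, m s ts and M S TS, are the double crossovers. Comparing them with the parentals, only the s allele has switched, so s is the middle locus and the order is ts – s – m.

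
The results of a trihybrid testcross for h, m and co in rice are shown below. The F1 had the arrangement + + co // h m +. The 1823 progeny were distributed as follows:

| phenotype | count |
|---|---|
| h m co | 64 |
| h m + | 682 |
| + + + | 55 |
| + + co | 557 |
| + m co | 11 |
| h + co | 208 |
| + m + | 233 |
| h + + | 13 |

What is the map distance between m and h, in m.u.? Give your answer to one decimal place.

The two rarest classes, + m co and h + +, are the double crossovers. Comparing them with the parentals, only the m allele has switched, so m is the middle locus and the order is h – m – co.
Crossovers in the h–m interval produce the single-crossover classes h + co and + m + (208 + 233 = 441) plus the double crossovers (24).
RF(h–m) = (441 + 24) / 1823 = 465/1823 = 0.2551 → 25.5 m.u.

25.5 m.u.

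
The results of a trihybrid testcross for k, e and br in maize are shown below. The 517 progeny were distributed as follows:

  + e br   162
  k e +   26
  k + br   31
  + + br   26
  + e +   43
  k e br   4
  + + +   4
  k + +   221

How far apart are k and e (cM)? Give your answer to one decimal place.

The two most frequent reciprocal classes, k + + and + e br, are the parental types, so the F1 was k + + / + e br.
The two rarest classes, + + + and k e br, are the double crossovers. Comparing them with the parentals, only the k allele has switched, so k is the middle locus and the order is e – k – br.
Crossovers in the e–k interval produce the single-crossover classes k e + and + + br (26 + 26 = 52) plus the double crossovers (8).
RF(e–k) = (52 + 8) / 517 = 60/517 = 0.1161 → 11.6 cM.

11.6 cM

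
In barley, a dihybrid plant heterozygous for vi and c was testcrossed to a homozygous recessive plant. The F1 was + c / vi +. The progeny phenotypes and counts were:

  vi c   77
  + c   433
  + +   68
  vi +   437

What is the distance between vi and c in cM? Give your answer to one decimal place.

14.3 cM

The recombinant classes are + + and vi c: 68 + 77 = 145.
Recombination frequency = 145/1015 = 0.1429 ≈ 14.3%, i.e. 14.3 cM.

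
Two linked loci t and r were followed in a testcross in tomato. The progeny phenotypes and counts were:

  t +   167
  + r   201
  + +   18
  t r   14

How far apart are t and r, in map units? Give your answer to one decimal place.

8.0 map units

The two most frequent classes, + r (201) and t + (167), are the parental types, so the F1 was + r / t +.
The recombinant classes are + + and t r: 18 + 14 = 32.
Recombination frequency = 32/400 = 0.0800 ≈ 8.0%, i.e. 8.0 map units.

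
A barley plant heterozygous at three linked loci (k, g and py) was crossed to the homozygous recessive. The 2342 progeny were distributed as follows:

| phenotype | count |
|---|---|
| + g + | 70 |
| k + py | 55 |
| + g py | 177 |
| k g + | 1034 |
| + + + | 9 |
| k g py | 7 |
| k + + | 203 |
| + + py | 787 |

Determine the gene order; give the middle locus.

py

The two most frequent reciprocal classes, + + py and k g +, are the parental types, so the F1 was + + py / k g +.
The two rarest classes, + + + and k g py, are the double crossovers. Comparing them with the parentals, only the py allele has switched, so py is the middle locus and the order is k – py – g.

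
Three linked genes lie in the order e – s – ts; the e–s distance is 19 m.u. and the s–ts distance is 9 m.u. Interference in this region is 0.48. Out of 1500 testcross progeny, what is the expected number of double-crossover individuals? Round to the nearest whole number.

Map distances give recombination frequencies of 0.190 and 0.090 for the two intervals.
With interference 0.48 (so coincidence = 0.52), expected double-crossover frequency = 0.190 × 0.090 × 0.52 = 0.00889.
Expected number = 0.00889 × 1500 = 13.34 ≈ 13.

13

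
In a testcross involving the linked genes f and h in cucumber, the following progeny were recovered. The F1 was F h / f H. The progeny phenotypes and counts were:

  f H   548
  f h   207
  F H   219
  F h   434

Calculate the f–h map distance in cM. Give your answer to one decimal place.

30.3 cM

The recombinant classes are F H and f h: 219 + 207 = 426.
Recombination frequency = 426/1408 = 0.3026 ≈ 30.3%, i.e. 30.3 cM.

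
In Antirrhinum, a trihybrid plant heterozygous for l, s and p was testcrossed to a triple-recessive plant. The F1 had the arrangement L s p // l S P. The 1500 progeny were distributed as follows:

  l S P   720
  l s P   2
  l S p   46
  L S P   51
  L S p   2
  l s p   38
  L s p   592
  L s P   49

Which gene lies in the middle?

s

The two rarest classes, L S p and l s P, are the double crossovers. Comparing them with the parentals, only the s allele has switched, so s is the middle locus and the order is p – s – l.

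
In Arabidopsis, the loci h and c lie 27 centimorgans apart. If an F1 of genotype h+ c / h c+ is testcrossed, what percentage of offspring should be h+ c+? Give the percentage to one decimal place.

13.5%

A map distance of 27 centimorgans corresponds to a recombination frequency of 0.270.
The F1 is h+ c / h c+, so h+ c+ is a recombinant gamete class with expected frequency r/2 = 0.270/2 = 0.1350.
That is 0.1350 = 13.5% of the progeny.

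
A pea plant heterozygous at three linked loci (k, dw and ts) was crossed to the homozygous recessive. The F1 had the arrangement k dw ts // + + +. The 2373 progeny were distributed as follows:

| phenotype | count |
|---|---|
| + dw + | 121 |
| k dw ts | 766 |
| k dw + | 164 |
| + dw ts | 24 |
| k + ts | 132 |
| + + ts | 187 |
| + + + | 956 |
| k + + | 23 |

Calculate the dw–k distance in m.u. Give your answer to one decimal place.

The two rarest classes, + dw ts and k + +, are the double crossovers. Comparing them with the parentals, only the k allele has switched, so k is the middle locus and the order is dw – k – ts.
Crossovers in the dw–k interval produce the single-crossover classes k + ts and + dw + (132 + 121 = 253) plus the double crossovers (47).
RF(dw–k) = (253 + 47) / 2373 = 300/2373 = 0.1264 → 12.6 m.u.

12.6 m.u.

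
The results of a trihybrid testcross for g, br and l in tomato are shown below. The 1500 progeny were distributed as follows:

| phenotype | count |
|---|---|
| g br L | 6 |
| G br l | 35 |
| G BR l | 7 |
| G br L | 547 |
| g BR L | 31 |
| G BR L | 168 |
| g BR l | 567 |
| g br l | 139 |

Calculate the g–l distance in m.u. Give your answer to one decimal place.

5.3 m.u.

The two most frequent reciprocal classes, g BR l and G br L, are the parental types, so the F1 was g BR l / G br L.
The two rarest classes, G BR l and g br L, are the double crossovers. Comparing them with the parentals, only the g allele has switched, so g is the middle locus and the order is l – g – br.
Crossovers in the l–g interval produce the single-crossover classes g BR L and G br l (31 + 35 = 66) plus the double crossovers (13).
RF(l–g) = (66 + 13) / 1500 = 79/1500 = 0.0527 → 5.3 m.u.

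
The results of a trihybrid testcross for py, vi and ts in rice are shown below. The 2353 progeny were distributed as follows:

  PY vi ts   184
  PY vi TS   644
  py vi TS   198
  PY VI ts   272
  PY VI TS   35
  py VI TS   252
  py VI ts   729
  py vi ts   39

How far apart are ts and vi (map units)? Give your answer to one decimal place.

The two most frequent reciprocal classes, PY vi TS and py VI ts, are the parental types, so the F1 was PY vi TS / py VI ts.
The two rarest classes, PY VI TS and py vi ts, are the double crossovers. Comparing them with the parentals, only the vi allele has switched, so vi is the middle locus and the order is ts – vi – py.
Crossovers in the ts–vi interval produce the single-crossover classes PY vi ts and py VI TS (184 + 252 = 436) plus the double crossovers (74).
RF(ts–vi) = (436 + 74) / 2353 = 510/2353 = 0.2167 → 21.7 map units.

21.7 map units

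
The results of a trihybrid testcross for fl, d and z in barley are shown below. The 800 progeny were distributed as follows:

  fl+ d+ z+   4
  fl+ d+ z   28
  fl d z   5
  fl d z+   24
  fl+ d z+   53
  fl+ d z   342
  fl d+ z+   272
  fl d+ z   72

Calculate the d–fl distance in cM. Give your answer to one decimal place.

The two most frequent reciprocal classes, fl d+ z+ and fl+ d z, are the parental types, so the F1 was fl d+ z+ / fl+ d z.
The two rarest classes, fl+ d+ z+ and fl d z, are the double crossovers. Comparing them with the parentals, only the fl allele has switched, so fl is the middle locus and the order is d – fl – z.
Crossovers in the d–fl interval produce the single-crossover classes fl d z+ and fl+ d+ z (24 + 28 = 52) plus the double crossovers (9).
RF(d–fl) = (52 + 9) / 800 = 61/800 = 0.0762 → 7.6 cM.

7.6 cM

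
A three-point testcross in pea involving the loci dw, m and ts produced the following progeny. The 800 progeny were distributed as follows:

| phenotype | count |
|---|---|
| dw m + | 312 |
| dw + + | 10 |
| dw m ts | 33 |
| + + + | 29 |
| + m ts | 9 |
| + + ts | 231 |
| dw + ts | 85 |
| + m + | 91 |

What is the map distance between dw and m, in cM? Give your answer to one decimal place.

The two most frequent reciprocal classes, dw m + and + + ts, are the parental types, so the F1 was dw m + / + + ts.
The two rarest classes, dw + + and + m ts, are the double crossovers. Comparing them with the parentals, only the m allele has switched, so m is the middle locus and the order is dw – m – ts.
Crossovers in the dw–m interval produce the single-crossover classes + m + and dw + ts (91 + 85 = 176) plus the double crossovers (19).
RF(dw–m) = (176 + 19) / 800 = 195/800 = 0.2437 → 24.4 cM.

24.4 cM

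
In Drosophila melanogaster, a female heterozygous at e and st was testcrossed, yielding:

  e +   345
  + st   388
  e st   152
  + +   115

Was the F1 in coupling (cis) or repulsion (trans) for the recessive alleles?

trans

The two most frequent classes are + st (388) and e + (345); these are the parental (non-recombinant) types.
So the F1 carried + st on one chromosome and e + on the other — the recessive alleles are on opposite chromosomes (trans / repulsion).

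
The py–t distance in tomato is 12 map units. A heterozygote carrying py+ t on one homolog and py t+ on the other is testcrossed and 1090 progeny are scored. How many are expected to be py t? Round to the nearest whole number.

A map distance of 12 map units corresponds to a recombination frequency of 0.120.
The F1 is py+ t / py t+, so py t is a recombinant gamete class with expected frequency r/2 = 0.120/2 = 0.0600.
Expected number = 0.0600 × 1090 = 65.40 ≈ 65.

65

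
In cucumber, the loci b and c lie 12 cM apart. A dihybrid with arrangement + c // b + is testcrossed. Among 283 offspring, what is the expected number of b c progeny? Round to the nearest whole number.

17

A map distance of 12 cM corresponds to a recombination frequency of 0.120.
The F1 is + c / b +, so b c is a recombinant gamete class with expected frequency r/2 = 0.120/2 = 0.0600.
Expected number = 0.0600 × 283 = 16.98 ≈ 17.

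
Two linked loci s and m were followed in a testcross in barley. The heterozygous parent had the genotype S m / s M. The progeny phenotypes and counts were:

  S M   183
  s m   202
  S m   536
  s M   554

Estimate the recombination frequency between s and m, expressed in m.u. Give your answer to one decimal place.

26.1 m.u.

The recombinant classes are S M and s m: 183 + 202 = 385.
Recombination frequency = 385/1475 = 0.2610 ≈ 26.1%, i.e. 26.1 m.u.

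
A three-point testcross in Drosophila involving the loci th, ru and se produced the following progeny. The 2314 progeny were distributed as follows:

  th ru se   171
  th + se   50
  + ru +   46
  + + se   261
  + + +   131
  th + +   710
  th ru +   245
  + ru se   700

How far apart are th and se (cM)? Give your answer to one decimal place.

17.2 cM

The two most frequent reciprocal classes, + ru se and th + +, are the parental types, so the F1 was + ru se / th + +.
The two rarest classes, + ru + and th + se, are the double crossovers. Comparing them with the parentals, only the se allele has switched, so se is the middle locus and the order is ru – se – th.
Crossovers in the se–th interval produce the single-crossover classes th ru se and + + + (171 + 131 = 302) plus the double crossovers (96).
RF(se–th) = (302 + 96) / 2314 = 398/2314 = 0.1720 → 17.2 cM.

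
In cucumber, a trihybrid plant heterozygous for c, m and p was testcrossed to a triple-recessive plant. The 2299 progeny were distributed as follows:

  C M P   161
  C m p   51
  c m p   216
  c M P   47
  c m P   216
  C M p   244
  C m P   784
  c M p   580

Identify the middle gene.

The two most frequent reciprocal classes, C m P and c M p, are the parental types, so the F1 was C m P / c M p.
The two rarest classes, C m p and c M P, are the double crossovers. Comparing them with the parentals, only the p allele has switched, so p is the middle locus and the order is c – p – m.

p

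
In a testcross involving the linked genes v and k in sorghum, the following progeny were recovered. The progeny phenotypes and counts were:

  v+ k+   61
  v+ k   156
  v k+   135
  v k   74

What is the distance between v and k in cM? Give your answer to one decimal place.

31.7 cM

The two most frequent classes, v+ k (156) and v k+ (135), are the parental types, so the F1 was v+ k / v k+.
The recombinant classes are v+ k+ and v k: 61 + 74 = 135.
Recombination frequency = 135/426 = 0.3169 ≈ 31.7%, i.e. 31.7 cM.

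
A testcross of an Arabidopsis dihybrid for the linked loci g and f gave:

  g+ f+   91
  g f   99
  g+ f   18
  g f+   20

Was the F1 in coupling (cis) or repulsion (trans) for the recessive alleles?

cis

The two most frequent classes are g+ f+ (91) and g f (99); these are the parental (non-recombinant) types.
So the F1 carried g+ f+ on one chromosome and g f on the other — the recessive alleles are on the same chromosome (cis / coupling).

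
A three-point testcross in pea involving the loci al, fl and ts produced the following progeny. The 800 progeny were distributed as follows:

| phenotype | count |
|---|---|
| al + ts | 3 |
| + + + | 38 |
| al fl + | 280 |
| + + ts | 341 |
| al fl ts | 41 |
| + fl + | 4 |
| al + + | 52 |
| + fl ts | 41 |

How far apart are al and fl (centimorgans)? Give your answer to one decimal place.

The two most frequent reciprocal classes, al fl + and + + ts, are the parental types, so the F1 was al fl + / + + ts.
The two rarest classes, + fl + and al + ts, are the double crossovers. Comparing them with the parentals, only the al allele has switched, so al is the middle locus and the order is ts – al – fl.
Crossovers in the al–fl interval produce the single-crossover classes al + + and + fl ts (52 + 41 = 93) plus the double crossovers (7).
RF(al–fl) = (93 + 7) / 800 = 100/800 = 0.1250 → 12.5 centimorgans.

12.5 centimorgans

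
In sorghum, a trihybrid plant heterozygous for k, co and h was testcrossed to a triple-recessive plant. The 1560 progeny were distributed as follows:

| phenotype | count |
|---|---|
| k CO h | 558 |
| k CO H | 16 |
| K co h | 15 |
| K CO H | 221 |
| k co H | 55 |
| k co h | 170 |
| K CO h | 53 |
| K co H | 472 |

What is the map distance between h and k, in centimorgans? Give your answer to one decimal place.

8.9 centimorgans

The two most frequent reciprocal classes, K co H and k CO h, are the parental types, so the F1 was K co H / k CO h.
The two rarest classes, K co h and k CO H, are the double crossovers. Comparing them with the parentals, only the h allele has switched, so h is the middle locus and the order is co – h – k.
Crossovers in the h–k interval produce the single-crossover classes k co H and K CO h (55 + 53 = 108) plus the double crossovers (31).
RF(h–k) = (108 + 31) / 1560 = 139/1560 = 0.0891 → 8.9 centimorgans.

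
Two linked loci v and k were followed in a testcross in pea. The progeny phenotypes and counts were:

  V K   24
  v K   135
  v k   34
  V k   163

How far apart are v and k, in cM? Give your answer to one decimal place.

16.3 cM

The two most frequent classes, V k (163) and v K (135), are the parental types, so the F1 was V k / v K.
The recombinant classes are V K and v k: 24 + 34 = 58.
Recombination frequency = 58/356 = 0.1629 ≈ 16.3%, i.e. 16.3 cM.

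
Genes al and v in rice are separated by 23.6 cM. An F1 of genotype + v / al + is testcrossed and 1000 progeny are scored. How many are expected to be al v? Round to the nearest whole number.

A map distance of 23.6 cM corresponds to a recombination frequency of 0.236.
The F1 is + v / al +, so al v is a recombinant gamete class with expected frequency r/2 = 0.236/2 = 0.1180.
Expected number = 0.1180 × 1000 = 118.00 ≈ 118.

118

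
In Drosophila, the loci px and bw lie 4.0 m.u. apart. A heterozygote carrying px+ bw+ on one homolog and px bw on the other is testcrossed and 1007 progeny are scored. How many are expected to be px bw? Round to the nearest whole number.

483

A map distance of 4.0 m.u. corresponds to a recombination frequency of 0.040.
The F1 is px+ bw+ / px bw, so px bw is a parental gamete class with expected frequency (1 − r)/2 = 0.960/2 = 0.4800.
Expected number = 0.4800 × 1007 = 483.36 ≈ 483.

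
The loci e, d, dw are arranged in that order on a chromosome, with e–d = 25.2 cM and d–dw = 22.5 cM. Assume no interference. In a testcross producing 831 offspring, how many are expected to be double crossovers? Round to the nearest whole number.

47

Map distances give recombination frequencies of 0.252 and 0.225 for the two intervals.
With no interference, expected double-crossover frequency = 0.252 × 0.225 = 0.05670.
Expected number = 0.05670 × 831 = 47.12 ≈ 47.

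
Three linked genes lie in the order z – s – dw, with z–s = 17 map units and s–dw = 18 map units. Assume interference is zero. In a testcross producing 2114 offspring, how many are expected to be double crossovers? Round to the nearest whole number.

65

Map distances give recombination frequencies of 0.170 and 0.180 for the two intervals.
With no interference, expected double-crossover frequency = 0.170 × 0.180 = 0.03060.
Expected number = 0.03060 × 2114 = 64.69 ≈ 65.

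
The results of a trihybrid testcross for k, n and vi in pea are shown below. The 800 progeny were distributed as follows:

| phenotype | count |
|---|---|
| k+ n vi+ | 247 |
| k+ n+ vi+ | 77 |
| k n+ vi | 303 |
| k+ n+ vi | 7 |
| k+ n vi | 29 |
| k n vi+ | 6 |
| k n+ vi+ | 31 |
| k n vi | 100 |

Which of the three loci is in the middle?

The two most frequent reciprocal classes, k n+ vi and k+ n vi+, are the parental types, so the F1 was k n+ vi / k+ n vi+.
The two rarest classes, k+ n+ vi and k n vi+, are the double crossovers. Comparing them with the parentals, only the k allele has switched, so k is the middle locus and the order is n – k – vi.

k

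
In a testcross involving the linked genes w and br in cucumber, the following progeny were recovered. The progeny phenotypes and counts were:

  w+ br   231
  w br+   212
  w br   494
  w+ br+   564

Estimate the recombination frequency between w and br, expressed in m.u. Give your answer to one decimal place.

The two most frequent classes, w+ br+ (564) and w br (494), are the parental types, so the F1 was w+ br+ / w br.
The recombinant classes are w+ br and w br+: 231 + 212 = 443.
Recombination frequency = 443/1501 = 0.2951 ≈ 29.5%, i.e. 29.5 m.u.

29.5 m.u.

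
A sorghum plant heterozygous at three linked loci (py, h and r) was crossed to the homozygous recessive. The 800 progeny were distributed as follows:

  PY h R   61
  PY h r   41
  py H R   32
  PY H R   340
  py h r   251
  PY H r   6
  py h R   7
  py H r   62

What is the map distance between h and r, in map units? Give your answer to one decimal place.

17.0 map units

The two most frequent reciprocal classes, py h r and PY H R, are the parental types, so the F1 was py h r / PY H R.
The two rarest classes, py h R and PY H r, are the double crossovers. Comparing them with the parentals, only the r allele has switched, so r is the middle locus and the order is py – r – h.
Crossovers in the r–h interval produce the single-crossover classes py H r and PY h R (62 + 61 = 123) plus the double crossovers (13).
RF(r–h) = (123 + 13) / 800 = 136/800 = 0.1700 → 17.0 map units.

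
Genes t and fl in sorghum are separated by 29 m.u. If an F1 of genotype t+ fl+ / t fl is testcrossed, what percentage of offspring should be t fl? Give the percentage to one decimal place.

A map distance of 29 m.u. corresponds to a recombination frequency of 0.290.
The F1 is t+ fl+ / t fl, so t fl is a parental gamete class with expected frequency (1 − r)/2 = 0.710/2 = 0.3550.
That is 0.3550 = 35.5% of the progeny.

35.5%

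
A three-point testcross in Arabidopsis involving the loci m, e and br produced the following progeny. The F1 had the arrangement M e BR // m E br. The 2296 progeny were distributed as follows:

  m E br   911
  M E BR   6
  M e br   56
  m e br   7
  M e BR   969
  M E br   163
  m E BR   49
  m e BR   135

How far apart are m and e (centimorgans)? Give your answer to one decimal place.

The two rarest classes, M E BR and m e br, are the double crossovers. Comparing them with the parentals, only the e allele has switched, so e is the middle locus and the order is m – e – br.
Crossovers in the m–e interval produce the single-crossover classes m e BR and M E br (135 + 163 = 298) plus the double crossovers (13).
RF(m–e) = (298 + 13) / 2296 = 311/2296 = 0.1355 → 13.5 centimorgans.

13.5 centimorgans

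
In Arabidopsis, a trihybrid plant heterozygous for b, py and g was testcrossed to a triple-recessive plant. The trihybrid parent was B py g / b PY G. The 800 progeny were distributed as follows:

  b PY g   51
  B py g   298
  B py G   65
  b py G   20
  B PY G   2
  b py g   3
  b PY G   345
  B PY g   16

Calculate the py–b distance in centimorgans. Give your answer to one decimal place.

5.1 centimorgans

The two rarest classes, b py g and B PY G, are the double crossovers. Comparing them with the parentals, only the b allele has switched, so b is the middle locus and the order is g – b – py.
Crossovers in the b–py interval produce the single-crossover classes B PY g and b py G (16 + 20 = 36) plus the double crossovers (5).
RF(b–py) = (36 + 5) / 800 = 41/800 = 0.0512 → 5.1 centimorgans.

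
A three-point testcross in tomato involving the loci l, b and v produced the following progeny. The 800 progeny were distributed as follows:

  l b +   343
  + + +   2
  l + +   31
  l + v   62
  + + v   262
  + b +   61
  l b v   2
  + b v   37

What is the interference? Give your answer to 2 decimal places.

The two most frequent reciprocal classes, l b + and + + v, are the parental types, so the F1 was l b + / + + v.
The two rarest classes, l b v and + + +, are the double crossovers. Comparing them with the parentals, only the v allele has switched, so v is the middle locus and the order is l – v – b.
l–v: (123 + 4)/800 = 0.1588; v–b: (68 + 4)/800 = 0.0900.
Expected DCO frequency = 0.1588 × 0.0900 ≈ 0.01429; observed = 4/800 ≈ 0.00500.
Coefficient of coincidence = 0.00500/0.01429 ≈ 0.35; interference = 1 − 0.35 = 0.65.

0.65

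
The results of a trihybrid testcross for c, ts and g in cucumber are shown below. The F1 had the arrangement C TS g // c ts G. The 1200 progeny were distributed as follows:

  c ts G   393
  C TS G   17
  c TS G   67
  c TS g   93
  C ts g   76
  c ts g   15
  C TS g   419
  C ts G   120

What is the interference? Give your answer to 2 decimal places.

The two rarest classes, C TS G and c ts g, are the double crossovers. Comparing them with the parentals, only the g allele has switched, so g is the middle locus and the order is ts – g – c.
ts–g: (143 + 32)/1200 = 0.1458; g–c: (213 + 32)/1200 = 0.2042.
Expected DCO frequency = 0.1458 × 0.2042 ≈ 0.02977; observed = 32/1200 ≈ 0.02667.
Coefficient of coincidence = 0.02667/0.02977 ≈ 0.90; interference = 1 − 0.90 = 0.10.

0.10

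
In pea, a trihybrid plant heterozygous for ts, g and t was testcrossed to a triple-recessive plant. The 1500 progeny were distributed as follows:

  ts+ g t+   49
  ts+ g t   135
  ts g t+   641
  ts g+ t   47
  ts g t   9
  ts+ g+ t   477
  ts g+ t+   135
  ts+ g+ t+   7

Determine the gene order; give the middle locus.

t

The two most frequent reciprocal classes, ts+ g+ t and ts g t+, are the parental types, so the F1 was ts+ g+ t / ts g t+.
The two rarest classes, ts+ g+ t+ and ts g t, are the double crossovers. Comparing them with the parentals, only the t allele has switched, so t is the middle locus and the order is g – t – ts.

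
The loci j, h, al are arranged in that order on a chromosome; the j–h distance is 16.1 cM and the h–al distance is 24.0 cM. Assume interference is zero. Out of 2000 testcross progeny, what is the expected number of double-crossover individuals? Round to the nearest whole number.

77

Map distances give recombination frequencies of 0.161 and 0.240 for the two intervals.
With no interference, expected double-crossover frequency = 0.161 × 0.240 = 0.03864.
Expected number = 0.03864 × 2000 = 77.28 ≈ 77.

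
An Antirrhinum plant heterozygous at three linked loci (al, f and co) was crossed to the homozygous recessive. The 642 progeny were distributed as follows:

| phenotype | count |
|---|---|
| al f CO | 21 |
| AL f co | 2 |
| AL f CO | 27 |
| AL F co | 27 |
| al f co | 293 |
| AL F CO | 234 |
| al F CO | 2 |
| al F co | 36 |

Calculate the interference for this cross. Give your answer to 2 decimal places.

0.26

The two most frequent reciprocal classes, al f co and AL F CO, are the parental types, so the F1 was al f co / AL F CO.
The two rarest classes, AL f co and al F CO, are the double crossovers. Comparing them with the parentals, only the al allele has switched, so al is the middle locus and the order is f – al – co.
f–al: (63 + 4)/642 = 0.1044; al–co: (48 + 4)/642 = 0.0810.
Expected DCO frequency = 0.1044 × 0.0810 ≈ 0.00846; observed = 4/642 ≈ 0.00623.
Coefficient of coincidence = 0.00623/0.00846 ≈ 0.74; interference = 1 − 0.74 = 0.26.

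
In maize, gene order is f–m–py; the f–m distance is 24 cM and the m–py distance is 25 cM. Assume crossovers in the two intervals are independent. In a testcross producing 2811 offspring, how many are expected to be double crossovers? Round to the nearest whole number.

Map distances give recombination frequencies of 0.240 and 0.250 for the two intervals.
With no interference, expected double-crossover frequency = 0.240 × 0.250 = 0.06000.
Expected number = 0.06000 × 2811 = 168.66 ≈ 169.

169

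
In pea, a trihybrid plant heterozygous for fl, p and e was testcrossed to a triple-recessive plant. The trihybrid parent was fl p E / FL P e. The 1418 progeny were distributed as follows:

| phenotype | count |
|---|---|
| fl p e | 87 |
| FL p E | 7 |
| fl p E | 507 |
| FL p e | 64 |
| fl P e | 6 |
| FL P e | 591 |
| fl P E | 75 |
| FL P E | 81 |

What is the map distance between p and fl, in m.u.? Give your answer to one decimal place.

10.7 m.u.

The two rarest classes, FL p E and fl P e, are the double crossovers. Comparing them with the parentals, only the fl allele has switched, so fl is the middle locus and the order is p – fl – e.
Crossovers in the p–fl interval produce the single-crossover classes fl P E and FL p e (75 + 64 = 139) plus the double crossovers (13).
RF(p–fl) = (139 + 13) / 1418 = 152/1418 = 0.1072 → 10.7 m.u.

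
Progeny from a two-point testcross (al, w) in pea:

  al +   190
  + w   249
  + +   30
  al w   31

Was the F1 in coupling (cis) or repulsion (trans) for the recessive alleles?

The two most frequent classes are + w (249) and al + (190); these are the parental (non-recombinant) types.
So the F1 carried + w on one chromosome and al + on the other — the recessive alleles are on opposite chromosomes (trans / repulsion).

trans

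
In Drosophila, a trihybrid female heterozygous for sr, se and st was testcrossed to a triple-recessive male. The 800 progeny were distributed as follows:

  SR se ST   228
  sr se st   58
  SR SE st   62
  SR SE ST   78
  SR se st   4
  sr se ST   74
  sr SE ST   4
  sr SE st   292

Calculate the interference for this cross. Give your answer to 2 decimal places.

0.69

The two most frequent reciprocal classes, SR se ST and sr SE st, are the parental types, so the F1 was SR se ST / sr SE st.
The two rarest classes, SR se st and sr SE ST, are the double crossovers. Comparing them with the parentals, only the st allele has switched, so st is the middle locus and the order is sr – st – se.
sr–st: (136 + 8)/800 = 0.1800; st–se: (136 + 8)/800 = 0.1800.
Expected DCO frequency = 0.1800 × 0.1800 ≈ 0.03240; observed = 8/800 ≈ 0.01000.
Coefficient of coincidence = 0.01000/0.03240 ≈ 0.31; interference = 1 − 0.31 = 0.69.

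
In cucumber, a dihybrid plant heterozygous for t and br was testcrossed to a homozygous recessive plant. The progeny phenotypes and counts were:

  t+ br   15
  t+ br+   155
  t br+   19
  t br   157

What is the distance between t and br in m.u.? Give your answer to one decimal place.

9.8 m.u.

The two most frequent classes, t+ br+ (155) and t br (157), are the parental types, so the F1 was t+ br+ / t br.
The recombinant classes are t+ br and t br+: 15 + 19 = 34.
Recombination frequency = 34/346 = 0.0983 ≈ 9.8%, i.e. 9.8 m.u.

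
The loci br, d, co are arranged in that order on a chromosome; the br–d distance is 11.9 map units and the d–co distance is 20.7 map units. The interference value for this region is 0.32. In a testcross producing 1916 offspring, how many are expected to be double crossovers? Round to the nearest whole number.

Map distances give recombination frequencies of 0.119 and 0.207 for the two intervals.
With interference 0.32 (so coincidence = 0.68), expected double-crossover frequency = 0.119 × 0.207 × 0.68 = 0.01675.
Expected number = 0.01675 × 1916 = 32.09 ≈ 32.

32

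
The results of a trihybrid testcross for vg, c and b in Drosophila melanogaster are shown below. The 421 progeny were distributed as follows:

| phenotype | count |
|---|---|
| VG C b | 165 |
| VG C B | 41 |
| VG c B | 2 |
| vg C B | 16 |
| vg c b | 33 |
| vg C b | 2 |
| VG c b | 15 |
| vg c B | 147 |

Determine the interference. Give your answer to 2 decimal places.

The two most frequent reciprocal classes, VG C b and vg c B, are the parental types, so the F1 was VG C b / vg c B.
The two rarest classes, vg C b and VG c B, are the double crossovers. Comparing them with the parentals, only the vg allele has switched, so vg is the middle locus and the order is b – vg – c.
b–vg: (74 + 4)/421 = 0.1853; vg–c: (31 + 4)/421 = 0.0831.
Expected DCO frequency = 0.1853 × 0.0831 ≈ 0.01540; observed = 4/421 ≈ 0.00950.
Coefficient of coincidence = 0.00950/0.01540 ≈ 0.62; interference = 1 − 0.62 = 0.38.

0.38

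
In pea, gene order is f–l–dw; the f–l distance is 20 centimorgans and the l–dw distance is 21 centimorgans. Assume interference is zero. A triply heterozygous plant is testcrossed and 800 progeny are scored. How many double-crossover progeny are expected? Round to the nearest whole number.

34

Map distances give recombination frequencies of 0.200 and 0.210 for the two intervals.
With no interference, expected double-crossover frequency = 0.200 × 0.210 = 0.04200.
Expected number = 0.04200 × 800 = 33.60 ≈ 34.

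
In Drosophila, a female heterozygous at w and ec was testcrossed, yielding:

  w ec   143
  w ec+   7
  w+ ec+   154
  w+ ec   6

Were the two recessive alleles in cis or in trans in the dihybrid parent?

The two most frequent classes are w+ ec+ (154) and w ec (143); these are the parental (non-recombinant) types.
So the F1 carried w+ ec+ on one chromosome and w ec on the other — the recessive alleles are on the same chromosome (cis / coupling).

cis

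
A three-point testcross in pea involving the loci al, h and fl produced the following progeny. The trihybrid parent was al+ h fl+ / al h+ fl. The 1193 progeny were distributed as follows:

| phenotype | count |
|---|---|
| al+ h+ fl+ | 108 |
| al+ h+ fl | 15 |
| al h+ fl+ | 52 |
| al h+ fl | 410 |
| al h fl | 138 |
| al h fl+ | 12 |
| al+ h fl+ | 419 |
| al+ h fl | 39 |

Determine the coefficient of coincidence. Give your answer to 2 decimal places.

1.00

The two rarest classes, al h fl+ and al+ h+ fl, are the double crossovers. Comparing them with the parentals, only the al allele has switched, so al is the middle locus and the order is fl – al – h.
fl–al: (91 + 27)/1193 = 0.0989; al–h: (246 + 27)/1193 = 0.2288.
Expected DCO frequency = 0.0989 × 0.2288 ≈ 0.02263; observed = 27/1193 ≈ 0.02263.
Coefficient of coincidence = 0.02263/0.02263 ≈ 1.00.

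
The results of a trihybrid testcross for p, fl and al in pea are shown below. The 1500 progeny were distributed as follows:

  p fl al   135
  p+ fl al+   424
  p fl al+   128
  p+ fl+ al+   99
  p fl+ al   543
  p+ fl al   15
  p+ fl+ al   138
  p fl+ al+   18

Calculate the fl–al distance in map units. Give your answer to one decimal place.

The two most frequent reciprocal classes, p fl+ al and p+ fl al+, are the parental types, so the F1 was p fl+ al / p+ fl al+.
The two rarest classes, p fl+ al+ and p+ fl al, are the double crossovers. Comparing them with the parentals, only the al allele has switched, so al is the middle locus and the order is fl – al – p.
Crossovers in the fl–al interval produce the single-crossover classes p fl al and p+ fl+ al+ (135 + 99 = 234) plus the double crossovers (33).
RF(fl–al) = (234 + 33) / 1500 = 267/1500 = 0.1780 → 17.8 map units.

17.8 map units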